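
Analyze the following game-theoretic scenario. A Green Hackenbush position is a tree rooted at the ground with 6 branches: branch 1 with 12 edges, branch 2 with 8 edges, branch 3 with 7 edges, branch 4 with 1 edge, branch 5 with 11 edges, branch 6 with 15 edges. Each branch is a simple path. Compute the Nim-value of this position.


The tree has 6 branches from the ground vertex.
In Green Hackenbush, the Nim-value of a simple path of length k is k.
Branch 1: length 12, Nim-value = 12
Branch 2: length 8, Nim-value = 8
Branch 3: length 7, Nim-value = 7
Branch 4: length 1, Nim-value = 1
Branch 5: length 11, Nim-value = 11
Branch 6: length 15, Nim-value = 15
Total Nim-value = XOR of all branch values:
0 XOR 12 = 12
12 XOR 8 = 4
4 XOR 7 = 3
3 XOR 1 = 2
2 XOR 11 = 9
9 XOR 15 = 6
Nim-value of the tree = 6

6


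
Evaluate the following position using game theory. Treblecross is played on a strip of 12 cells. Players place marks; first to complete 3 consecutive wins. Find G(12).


Treblecross: place X on empty cells; 3-in-a-row wins.
Playing within two cells of an existing X lets the opponent win at once, so sensible play treats the cells i-2..i+2 around each X as dead. The player left with no safe cell loses, so this is a normal-play take-away game on strips of safe cells.
Placing X at cell i (0-indexed) of a strip of k safe cells leaves independent strips of sizes max(0, i-2) and max(0, k-i-3). Hence G(k) = mex{ G(max(0,i-2)) XOR G(max(0,k-i-3)) : 0 <= i < k }, with G(0) = 0.
G(1): splits (0,0):0^0=0 -> mex({0}) = 1
G(2): splits (0,0):0^0=0 -> mex({0}) = 1
G(3): splits (0,0):0^0=0 -> mex({0}) = 1
G(4): splits (0,1):0^1=1 (0,0):0^0=0 -> mex({0, 1}) = 2
G(5): splits (0,2):0^1=1 (0,1):0^1=1 (0,0):0^0=0 -> mex({0, 1}) = 2
G(6) = mex({1}) = 0
G(7) = mex({0, 1, 2}) = 3
G(8) = mex({0, 1, 2}) = 3
G(9) = mex({0, 2}) = 1
G(10) = mex({0, 2, 3}) = 1
G(11) = mex({0, 3}) = 1
G(12) = mex({1, 3}) = 0
Therefore G(12) = 0.

0


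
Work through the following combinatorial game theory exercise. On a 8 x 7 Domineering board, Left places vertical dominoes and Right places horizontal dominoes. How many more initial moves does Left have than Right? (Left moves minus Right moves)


Board is 8 x 7 (rows x cols).
Left (vertical) placements: (rows-1) * cols = 7 * 7 = 49
Right (horizontal) placements: rows * (cols-1) = 8 * 6 = 48
Advantage = Left - Right = 49 - 48 = 1

1


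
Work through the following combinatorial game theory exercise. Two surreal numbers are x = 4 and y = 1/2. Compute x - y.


x = 4, y = 1/2
Converting to common denominator: 2
x = 8/2, y = 1/2
x - y = 4 - 1/2 = 7/2

7/2


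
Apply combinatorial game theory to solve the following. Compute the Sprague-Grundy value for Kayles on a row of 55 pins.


Kayles: a move removes 1 or 2 adjacent pins from a contiguous row.
Removing pins from a row of k leaves two independent rows (a, b) with a + b = k - 1 (one pin) or a + b = k - 2 (two pins); an end removal gives a = 0.
By Sprague-Grundy, G(k) = mex{ G(a) XOR G(b) } over all these splits. G(0) = 0.
G(1): splits (0,0):0^0=0 -> mex({0}) = 1
G(2): splits (0,1):0^1=1 (0,0):0^0=0 -> mex({0, 1}) = 2
G(3): splits (0,2):0^2=2 (1,1):1^1=0 (0,1):0^1=1 -> mex({0, 1, 2}) = 3
G(4): splits (0,3):0^3=3 (1,2):1^2=3 (0,2):0^2=2 (1,1):1^1=0 -> mex({0, 2, 3}) = 1
G(5): splits (0,4):0^1=1 (1,3):1^3=2 (2,2):2^2=0 (0,3):0^3=3 (1,2):1^2=3 -> mex({0, 1, 2, 3}) = 4
G(6) = mex({0, 1, 2, 4}) = 3
G(7) = mex({0, 1, 3, 4, 5}) = 2
G(8) = mex({0, 2, 3, 5, 6}) = 1
G(9) = mex({0, 1, 2, 3, 6, 7}) = 4
G(10) = mex({0, 1, 3, 4, 5, 7}) = 2
G(11) = mex({0, 1, 2, 3, 4, 5}) = 6
G(12) = mex({0, 1, 2, 3, 5, 6, 7}) = 4
G(13) = mex({0, 2, 3, 4, 6, 7}) = 1
G(14) = mex({0, 1, 4, 5, 6, 7}) = 2
G(15) = mex({0, 1, 2, 3, 4, 5, 6}) = 7
G(16) = mex({0, 2, 3, 5, 6, 7}) = 1
G(17) = mex({0, 1, 2, 3, 5, 6, 7}) = 4
G(18) = mex({0, 1, 2, 4, 5, 6}) = 3
G(19) = mex({0, 1, 3, 4, 5, 7}) = 2
G(20) = mex({0, 2, 3, 4, 5, 6, 7}) = 1
G(21) = mex({0, 1, 2, 3, 5, 6, 7}) = 4
G(22) = mex({0, 1, 2, 3, 4, 5, 7}) = 6
G(23) = mex({0, 1, 2, 3, 4, 5, 6}) = 7
G(24) = mex({0, 1, 2, 3, 5, 6, 7}) = 4
G(25) = mex({0, 2, 3, 4, 6, 7}) = 1
G(26) = mex({0, 1, 3, 4, 5, 6, 7}) = 2
G(27) = mex({0, 1, 2, 3, 4, 5, 6, 7}) = 8
G(28) = mex({0, 1, 2, 3, 4, 6, 7, 8}) = 5
G(29) = mex({0, 1, 2, 3, 5, 6, 7, 8, 9}) = 4
G(30) = mex({0, 1, 2, 3, 4, 5, 6, 9, 10}) = 7
G(31) = mex({0, 1, 3, 4, 5, 7, 10, 11}) = 2
G(32) = mex({0, 2, 3, 4, 5, 6, 7, 9, 11}) = 1
G(33) = mex({0, 1, 2, 3, 4, 5, 6, 7, 9, 12}) = 8
G(34) = mex({0, 1, 2, 3, 4, 5, 7, 8, 11, 12}) = 6
G(35) = mex({0, 1, 2, 3, 4, 5, 6, 8, 9, 10, 11}) = 7
G(36) = mex({0, 1, 2, 3, 5, 6, 7, 9, 10}) = 4
G(37) = mex({0, 2, 3, 4, 6, 7, 9, 10, 11, 12}) = 1
G(38) = mex({0, 1, 3, 4, 5, 6, 7, 9, 10, 11, 12}) = 2
G(39) = mex({0, 1, 2, 4, 5, 6, 7, 9, 10, 12, 14}) = 3
G(40) = mex({0, 2, 3, 4, 6, 7, 11, 12, 14}) = 1
G(41) = mex({0, 1, 2, 3, 5, 6, 7, 9, 10, 11, 12}) = 4
G(42) = mex({0, 1, 2, 3, 4, 5, 6, 9, 10}) = 7
G(43) = mex({0, 1, 3, 4, 5, 7, 9, 10, 12, 15}) = 2
G(44) = mex({0, 2, 3, 4, 5, 6, 7, 9, 10, 12, 15}) = 1
G(45) = mex({0, 1, 2, 3, 4, 5, 6, 7, 9, 10, 12, 14}) = 8
G(46) = mex({0, 1, 3, 4, 5, 7, 8, 11, 12, 14}) = 2
G(47) = mex({0, 1, 2, 3, 4, 5, 6, 8, 9, 10, 11, 12}) = 7
G(48) = mex({0, 1, 2, 3, 5, 6, 7, 9, 10}) = 4
G(49) = mex({0, 2, 3, 4, 6, 7, 9, 10, 11, 12, 15}) = 1
G(50) = mex({0, 1, 4, 5, 6, 7, 9, 11, 12, 14, 15}) = 2
G(51) = mex({0, 1, 2, 3, 4, 5, 6, 7, 9, 12, 14, 15}) = 8
G(52) = mex({0, 2, 3, 4, 5, 6, 7, 8, 11, 12, 15}) = 1
G(53) = mex({0, 1, 2, 3, 5, 6, 7, 8, 9, 10, 11, 12}) = 4
G(54) = mex({0, 1, 2, 3, 4, 5, 6, 9, 10}) = 7
G(55) = mex({0, 1, 3, 4, 5, 7, 9, 10, 11, 12}) = 2
Therefore G(55) = 2.

2


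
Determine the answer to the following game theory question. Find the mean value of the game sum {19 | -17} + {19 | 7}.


G1 = {19 | -17}, G2 = {19 | 7}
Each is a switch {a | b} with numbers a > b; its mean value is (a + b)/2, and mean value is additive over game sums: m(G1 + G2) = m(G1) + m(G2).
Mean of G1 = (19 + (-17))/2 = 2/2 = 1
Mean of G2 = (19 + (7))/2 = 26/2 = 13
Mean of G1 + G2 = 1 + 13 = 14

14


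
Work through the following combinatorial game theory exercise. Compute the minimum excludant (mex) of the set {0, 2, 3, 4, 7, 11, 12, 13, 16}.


Set = {0, 2, 3, 4, 7, 11, 12, 13, 16}
0 is in the set.
1 is NOT in the set. This is the mex.
mex = 1

1


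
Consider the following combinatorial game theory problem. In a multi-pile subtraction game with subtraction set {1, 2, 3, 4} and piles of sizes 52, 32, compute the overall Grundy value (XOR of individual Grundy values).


Subtraction set: {1, 2, 3, 4}
For this subtraction set, G(n) = n mod 5 (period = max + 1 = 5).
Pile 1 (size 52): G(52) = 52 mod 5 = 2
Pile 2 (size 32): G(32) = 32 mod 5 = 2
Total Grundy value = XOR of all: 2 XOR 2 = 0

0


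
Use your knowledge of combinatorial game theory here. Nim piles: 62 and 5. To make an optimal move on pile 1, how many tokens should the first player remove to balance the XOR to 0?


Piles: 62 and 5
Current XOR: 62 XOR 5 = 59 (non-zero, so this is an N-position).
To make the XOR zero, we need to find a move that balances the piles.
For pile 1 (size 62): target = 62 XOR 59 = 5
We reduce pile 1 from 62 to 5.
Tokens removed: 62 - 5 = 57
Verification: 5 XOR 5 = 0

57


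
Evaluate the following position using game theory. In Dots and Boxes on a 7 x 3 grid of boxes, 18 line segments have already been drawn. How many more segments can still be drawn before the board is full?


Grid: 7 x 3 boxes, i.e. 8 rows and 4 columns of dots.
Horizontal edges: (rows + 1) * cols = 8 * 3 = 24
Vertical edges: rows * (cols + 1) = 7 * 4 = 28
Total edges: 24 + 28 = 52
Edges drawn: 18
Remaining: 52 - 18 = 34

34


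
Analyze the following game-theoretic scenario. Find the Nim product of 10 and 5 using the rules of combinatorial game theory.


Nim multiplication is bilinear over XOR: (u XOR v) * w = (u*w) XOR (v*w).
So we split each operand into its bit components and XOR the pairwise Nim products.
10 = 2 + 8 (as XOR of powers of 2).
5 = 1 + 4 (as XOR of powers of 2).
Using the standard Nim-product table on single bits:
  2*2 = 3,   2*4 = 8,   2*8 = 12,
  4*4 = 6,   4*8 = 11,  8*8 = 13,
and  1*x = x (identity), k*l = l*k (commutative).
Pairwise Nim products:
  2 * 1 = 2
  2 * 4 = 8
  8 * 1 = 8
  8 * 4 = 11
XOR them: 2 XOR 8 XOR 8 XOR 11 = 9.
Result: 10 * 5 = 9 (in Nim).

9


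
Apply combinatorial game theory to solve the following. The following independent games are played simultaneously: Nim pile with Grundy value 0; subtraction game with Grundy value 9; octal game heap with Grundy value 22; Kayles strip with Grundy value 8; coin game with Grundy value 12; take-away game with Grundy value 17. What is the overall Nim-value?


By the Sprague-Grundy theorem, the Grundy value of a sum of games is the XOR of individual Grundy values.
Nim pile: Grundy value = 0. Running XOR: 0 XOR 0 = 0
subtraction game: Grundy value = 9. Running XOR: 0 XOR 9 = 9
octal game heap: Grundy value = 22. Running XOR: 9 XOR 22 = 31
Kayles strip: Grundy value = 8. Running XOR: 31 XOR 8 = 23
coin game: Grundy value = 12. Running XOR: 23 XOR 12 = 27
take-away game: Grundy value = 17. Running XOR: 27 XOR 17 = 10
The combined Grundy value is 10.

10


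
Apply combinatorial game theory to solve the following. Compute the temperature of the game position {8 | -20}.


The game is {8 | -20}, a switch {a | b} with numbers a > b.
Cooling {a | b} by t gives {a - t | b + t}, which stops being hot when a - t = b + t, i.e. at t = (a - b)/2. So the temperature of a switch is (a - b)/2.
Temperature = (Left option - Right option) / 2
= (8 - (-20)) / 2
= 28 / 2
= 14

14


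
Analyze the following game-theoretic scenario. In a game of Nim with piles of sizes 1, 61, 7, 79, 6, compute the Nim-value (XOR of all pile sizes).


We need the XOR (exclusive or) of all pile sizes.
After XOR-ing pile 1 (size 1): 0 XOR 1 = 1
After XOR-ing pile 2 (size 61): 1 XOR 61 = 60
After XOR-ing pile 3 (size 7): 60 XOR 7 = 59
After XOR-ing pile 4 (size 79): 59 XOR 79 = 116
After XOR-ing pile 5 (size 6): 116 XOR 6 = 114
The Nim-value of this position is 114.

114


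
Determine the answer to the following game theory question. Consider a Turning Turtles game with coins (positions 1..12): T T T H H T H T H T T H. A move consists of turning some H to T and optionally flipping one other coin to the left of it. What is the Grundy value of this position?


Coins: T T T H H T H T H T T H
Key fact: a single head at position k behaves exactly like a Nim heap of size k (turning it to T and optionally flipping a coin at j < k corresponds to moving the heap from k to j, or to 0), and heads combine as a disjunctive sum (two heads at the same place would cancel, matching j XOR j = 0). So the Nim-value is the XOR of the 1-indexed positions of the heads.
Face-up positions (1-indexed): [4, 5, 7, 9, 12]
XOR 0 with 4: 0 XOR 4 = 4
XOR 4 with 5: 4 XOR 5 = 1
XOR 1 with 7: 1 XOR 7 = 6
XOR 6 with 9: 6 XOR 9 = 15
XOR 15 with 12: 15 XOR 12 = 3
Nim-value = 3

3


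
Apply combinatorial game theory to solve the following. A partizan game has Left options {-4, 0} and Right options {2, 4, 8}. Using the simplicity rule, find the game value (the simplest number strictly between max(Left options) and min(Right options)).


Left options: {-4, 0}, max = 0
Right options: {2, 4, 8}, min = 2
All options are numbers and max(Left) < min(Right), so by the simplicity theorem the value is the simplest (earliest-born) number strictly between 0 and 2.
The only integer strictly between 0 and 2 is 1.
No non-integer in the interval can be simpler: if x is a non-integer in the interval, then floor(x) or ceil(x) also lies in the interval (the interval contains an integer), and both are proper prefixes of x's sign expansion, i.e. born earlier. So the game value is 1.
Game value = 1

1


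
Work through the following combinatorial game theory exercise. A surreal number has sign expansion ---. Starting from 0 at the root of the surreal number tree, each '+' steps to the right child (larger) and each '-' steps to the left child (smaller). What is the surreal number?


Sign expansion: ---
Rule: track bounds (lo, hi), initially (-inf, +inf). On '+', the current value becomes lo and we move to the simplest number in (value, hi): value + 1 if hi = +inf, otherwise the midpoint (value + hi)/2. On '-', the current value becomes hi and we move to value - 1 if lo = -inf, otherwise the midpoint (lo + value)/2.
Start at 0.
Step 1: sign = -, move left. Bounds: (-inf, 0). Value = -1
Step 2: sign = -, move left. Bounds: (-inf, -1). Value = -2
Step 3: sign = -, move left. Bounds: (-inf, -2). Value = -3
The surreal number with sign expansion --- is -3.

-3


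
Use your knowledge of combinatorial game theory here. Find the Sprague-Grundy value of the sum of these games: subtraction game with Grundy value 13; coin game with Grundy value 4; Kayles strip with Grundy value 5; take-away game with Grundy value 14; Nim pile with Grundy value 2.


By the Sprague-Grundy theorem, the Grundy value of a sum of games is the XOR of individual Grundy values.
subtraction game: Grundy value = 13. Running XOR: 0 XOR 13 = 13
coin game: Grundy value = 4. Running XOR: 13 XOR 4 = 9
Kayles strip: Grundy value = 5. Running XOR: 9 XOR 5 = 12
take-away game: Grundy value = 14. Running XOR: 12 XOR 14 = 2
Nim pile: Grundy value = 2. Running XOR: 2 XOR 2 = 0
The combined Grundy value is 0.

0


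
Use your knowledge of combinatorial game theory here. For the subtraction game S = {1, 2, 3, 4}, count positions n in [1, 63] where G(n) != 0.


Subtraction set S = {1, 2, 3, 4}, so G(n) = n mod 5.
G(n) = 0 when n is a multiple of 5.
Multiples of 5 in [1, 63]: 12
N-positions (nonzero Grundy) = 63 - 12 = 51

51


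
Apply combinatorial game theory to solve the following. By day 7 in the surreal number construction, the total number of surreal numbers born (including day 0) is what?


Day 0: {|} = 0 is born. Count = 1.
Day n: the number of surreal numbers born by day n is 2^(n+1) - 1.
By day 0: 2^1 - 1 = 1
By day 1: 2^2 - 1 = 3
By day 2: 2^3 - 1 = 7
By day 3: 2^4 - 1 = 15
By day 4: 2^5 - 1 = 31
By day 5: 2^6 - 1 = 63
By day 6: 2^7 - 1 = 127
By day 7: 2^8 - 1 = 255
By day 7: 255 surreal numbers.

255


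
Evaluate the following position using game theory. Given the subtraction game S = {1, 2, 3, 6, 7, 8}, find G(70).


The subtraction set is S = {1, 2, 3, 6, 7, 8}.
G(k) = mex{ G(k - s) : s in S, s <= k }. We compute iteratively: G(0) = 0.
G(1) = mex({0}) = 1
G(2) = mex({0, 1}) = 2
G(3) = mex({0, 1, 2}) = 3
G(4) = mex({1, 2, 3}) = 0
G(5) = mex({0, 2, 3}) = 1
G(6) = mex({0, 1, 3}) = 2
G(7) = mex({0, 1, 2}) = 3
G(8) = mex({0, 1, 2, 3}) = 4
G(9) = mex({1, 2, 3, 4}) = 0
G(10) = mex({0, 2, 3, 4}) = 1
G(11) = mex({0, 1, 3, 4}) = 2
G(12) = mex({0, 1, 2}) = 3
G(13) = mex({1, 2, 3}) = 0
G(14) = mex({0, 2, 3, 4}) = 1
G(15) = mex({0, 1, 3, 4}) = 2
G(16) = mex({0, 1, 2, 4}) = 3
Observe that G(9)..G(16) = 0, 1, 2, 3, 0, 1, 2, 3 repeats G(0)..G(7) = 0, 1, 2, 3, 0, 1, 2, 3.
For k >= max(S) = 8, G(k) is determined by the previous 8 values G(k-8)..G(k-1); a window of 8 consecutive values has recurred shifted by 9, so by induction G(k + 9) = G(k) for all k >= 0: the sequence is periodic from the start with period 9.
One period: G(0..8) = 0, 1, 2, 3, 0, 1, 2, 3, 4.
70 mod 9 = 7, so G(70) = G(7) = 3.

3


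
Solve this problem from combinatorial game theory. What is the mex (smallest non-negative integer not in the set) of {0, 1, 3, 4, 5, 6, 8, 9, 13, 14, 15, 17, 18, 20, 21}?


Set = {0, 1, 3, 4, 5, 6, 8, 9, 13, 14, 15, 17, 18, 20, 21}
0 is in the set.
1 is in the set.
2 is NOT in the set. This is the mex.
mex = 2

2


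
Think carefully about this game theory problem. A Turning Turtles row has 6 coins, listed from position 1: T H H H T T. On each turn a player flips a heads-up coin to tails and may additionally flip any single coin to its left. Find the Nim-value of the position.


Coins: T H H H T T
Key fact: a single head at position k behaves exactly like a Nim heap of size k (turning it to T and optionally flipping a coin at j < k corresponds to moving the heap from k to j, or to 0), and heads combine as a disjunctive sum (two heads at the same place would cancel, matching j XOR j = 0). So the Nim-value is the XOR of the 1-indexed positions of the heads.
Face-up positions (1-indexed): [2, 3, 4]
XOR 0 with 2: 0 XOR 2 = 2
XOR 2 with 3: 2 XOR 3 = 1
XOR 1 with 4: 1 XOR 4 = 5
Nim-value = 5

5


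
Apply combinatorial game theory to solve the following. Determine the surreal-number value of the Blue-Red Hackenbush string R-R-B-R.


Edges (from ground): R-R-B-R
By Berlekamp's sign-expansion rule, a Blue-Red Hackenbush stalk has the value of the surreal number whose sign sequence is the edge sequence with B -> + and R -> -.
Sign sequence: --+-
Trace the sign expansion in the surreal number tree, starting from 0:
Edge 1: R (sign -) -> bounds (-inf, 0), value = -1
Edge 2: R (sign -) -> bounds (-inf, -1), value = -2
Edge 3: B (sign +) -> bounds (-2, -1), value = -3/2
Edge 4: R (sign -) -> bounds (-2, -3/2), value = -7/4
Game value = -7/4

-7/4


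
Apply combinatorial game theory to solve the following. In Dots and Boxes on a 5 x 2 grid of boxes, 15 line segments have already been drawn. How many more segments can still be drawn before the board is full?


Grid: 5 x 2 boxes, i.e. 6 rows and 3 columns of dots.
Horizontal edges: (rows + 1) * cols = 6 * 2 = 12
Vertical edges: rows * (cols + 1) = 5 * 3 = 15
Total edges: 12 + 15 = 27
Edges drawn: 15
Remaining: 27 - 15 = 12

12


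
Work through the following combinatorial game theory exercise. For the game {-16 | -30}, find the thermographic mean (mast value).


Game = {-16 | -30}, a switch {a | b} with numbers a > b.
Its thermograph has left wall a - t and right wall b + t, which meet at t = (a - b)/2, where both equal (a + b)/2. So the mast (mean value) is at (a + b)/2.
Mean = (-16 + (-30))/2 = -46/2 = -23

-23


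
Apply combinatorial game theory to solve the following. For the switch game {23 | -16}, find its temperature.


The game is {23 | -16}, a switch {a | b} with numbers a > b.
Cooling {a | b} by t gives {a - t | b + t}, which stops being hot when a - t = b + t, i.e. at t = (a - b)/2. So the temperature of a switch is (a - b)/2.
Temperature = (Left option - Right option) / 2
= (23 - (-16)) / 2
= 39 / 2
= 39/2

39/2


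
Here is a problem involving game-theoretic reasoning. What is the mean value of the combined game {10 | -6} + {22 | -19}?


G1 = {10 | -6}, G2 = {22 | -19}
Each is a switch {a | b} with numbers a > b; its mean value is (a + b)/2, and mean value is additive over game sums: m(G1 + G2) = m(G1) + m(G2).
Mean of G1 = (10 + (-6))/2 = 4/2 = 2
Mean of G2 = (22 + (-19))/2 = 3/2 = 3/2
Mean of G1 + G2 = 2 + 3/2 = 7/2

7/2


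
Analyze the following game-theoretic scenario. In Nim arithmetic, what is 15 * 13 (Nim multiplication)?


Nim multiplication is bilinear over XOR: (u XOR v) * w = (u*w) XOR (v*w).
So we split each operand into its bit components and XOR the pairwise Nim products.
15 = 1 + 2 + 4 + 8 (as XOR of powers of 2).
13 = 1 + 4 + 8 (as XOR of powers of 2).
Using the standard Nim-product table on single bits:
  2*2 = 3,   2*4 = 8,   2*8 = 12,
  4*4 = 6,   4*8 = 11,  8*8 = 13,
and  1*x = x (identity), k*l = l*k (commutative).
Pairwise Nim products:
  1 * 1 = 1
  1 * 4 = 4
  1 * 8 = 8
  2 * 1 = 2
  2 * 4 = 8
  2 * 8 = 12
  4 * 1 = 4
  4 * 4 = 6
  4 * 8 = 11
  8 * 1 = 8
  8 * 4 = 11
  8 * 8 = 13
XOR them: 1 XOR 4 XOR 8 XOR 2 XOR 8 XOR 12 XOR 4 XOR 6 XOR 11 XOR 8 XOR 11 XOR 13 = 12.
Result: 15 * 13 = 12 (in Nim).

12


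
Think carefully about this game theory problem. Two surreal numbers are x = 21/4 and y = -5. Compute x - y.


x = 21/4, y = -5
Converting to common denominator: 4
x = 21/4, y = -20/4
x - y = 21/4 - -5 = 41/4

41/4


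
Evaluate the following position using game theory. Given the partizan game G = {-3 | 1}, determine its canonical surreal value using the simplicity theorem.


Left options: {-3}, max = -3
Right options: {1}, min = 1
All options are numbers and max(Left) < min(Right), so by the simplicity theorem the value is the simplest (earliest-born) number strictly between -3 and 1.
Integers -2 through 0 all lie strictly between -3 and 1.
Among integers, the simplest (lowest birthday = smallest |n|; 0 is born on day 0, +-n on day n) is 0.
No non-integer in the interval can be simpler: if x is a non-integer in the interval, then floor(x) or ceil(x) also lies in the interval (the interval contains an integer), and both are proper prefixes of x's sign expansion, i.e. born earlier. So the game value is 0.
Game value = 0

0


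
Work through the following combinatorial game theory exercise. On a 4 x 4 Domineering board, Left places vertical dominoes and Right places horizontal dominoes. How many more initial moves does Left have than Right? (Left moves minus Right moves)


Board is 4 x 4 (rows x cols).
Left (vertical) placements: (rows-1) * cols = 3 * 4 = 12
Right (horizontal) placements: rows * (cols-1) = 4 * 3 = 12
Advantage = Left - Right = 12 - 12 = 0

0


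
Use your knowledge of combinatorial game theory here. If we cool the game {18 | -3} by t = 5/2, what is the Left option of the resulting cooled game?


Original game: {18 | -3} (a switch {a | b} with a > b).
Cooling by t (for t below the temperature (a - b)/2 = 21/2) taxes each move by t: {a | b} cooled by t is {a - t | b + t}.
Cooling amount: t = 5/2
Cooled Left option: 18 - 5/2 = 31/2
Cooled Right option: -3 + 5/2 = -1/2
Cooled game: {31/2 | -1/2}
Left option = 31/2

31/2


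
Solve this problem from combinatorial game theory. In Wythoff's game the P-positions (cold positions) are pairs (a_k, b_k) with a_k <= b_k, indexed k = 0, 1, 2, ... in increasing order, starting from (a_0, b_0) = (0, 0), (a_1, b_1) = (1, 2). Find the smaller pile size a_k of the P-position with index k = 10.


By Wythoff's theorem, a_k = floor(k * phi) and b_k = floor(k * phi^2) = a_k + k, where phi = (1 + sqrt(5))/2 is the golden ratio.
phi = (1 + sqrt(5))/2 = 1.618034
k = 10
k * phi = 10 * 1.618034 = 16.180340
a_10 = floor(k * phi) = 16

16


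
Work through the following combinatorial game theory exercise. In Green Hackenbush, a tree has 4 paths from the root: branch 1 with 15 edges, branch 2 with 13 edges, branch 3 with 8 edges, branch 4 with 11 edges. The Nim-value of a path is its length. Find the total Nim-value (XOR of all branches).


The tree has 4 branches from the ground vertex.
In Green Hackenbush, the Nim-value of a simple path of length k is k.
Branch 1: length 15, Nim-value = 15
Branch 2: length 13, Nim-value = 13
Branch 3: length 8, Nim-value = 8
Branch 4: length 11, Nim-value = 11
Total Nim-value = XOR of all branch values:
0 XOR 15 = 15
15 XOR 13 = 2
2 XOR 8 = 10
10 XOR 11 = 1
Nim-value of the tree = 1

1


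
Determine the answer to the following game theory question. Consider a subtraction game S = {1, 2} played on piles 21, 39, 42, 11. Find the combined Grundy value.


Subtraction set: {1, 2}
For this subtraction set, G(n) = n mod 3 (period = max + 1 = 3).
Pile 1 (size 21): G(21) = 21 mod 3 = 0
Pile 2 (size 39): G(39) = 39 mod 3 = 0
Pile 3 (size 42): G(42) = 42 mod 3 = 0
Pile 4 (size 11): G(11) = 11 mod 3 = 2
Total Grundy value = XOR of all: 0 XOR 0 XOR 0 XOR 2 = 2

2


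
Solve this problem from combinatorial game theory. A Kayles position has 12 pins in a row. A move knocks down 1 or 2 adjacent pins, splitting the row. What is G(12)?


Kayles: a move removes 1 or 2 adjacent pins from a contiguous row.
Removing pins from a row of k leaves two independent rows (a, b) with a + b = k - 1 (one pin) or a + b = k - 2 (two pins); an end removal gives a = 0.
By Sprague-Grundy, G(k) = mex{ G(a) XOR G(b) } over all these splits. G(0) = 0.
G(1): splits (0,0):0^0=0 -> mex({0}) = 1
G(2): splits (0,1):0^1=1 (0,0):0^0=0 -> mex({0, 1}) = 2
G(3): splits (0,2):0^2=2 (1,1):1^1=0 (0,1):0^1=1 -> mex({0, 1, 2}) = 3
G(4): splits (0,3):0^3=3 (1,2):1^2=3 (0,2):0^2=2 (1,1):1^1=0 -> mex({0, 2, 3}) = 1
G(5): splits (0,4):0^1=1 (1,3):1^3=2 (2,2):2^2=0 (0,3):0^3=3 (1,2):1^2=3 -> mex({0, 1, 2, 3}) = 4
G(6) = mex({0, 1, 2, 4}) = 3
G(7) = mex({0, 1, 3, 4, 5}) = 2
G(8) = mex({0, 2, 3, 5, 6}) = 1
G(9) = mex({0, 1, 2, 3, 6, 7}) = 4
G(10) = mex({0, 1, 3, 4, 5, 7}) = 2
G(11) = mex({0, 1, 2, 3, 4, 5}) = 6
G(12) = mex({0, 1, 2, 3, 5, 6, 7}) = 4
Therefore G(12) = 4.

4


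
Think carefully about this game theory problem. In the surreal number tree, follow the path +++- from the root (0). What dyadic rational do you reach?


Sign expansion: +++-
Rule: track bounds (lo, hi), initially (-inf, +inf). On '+', the current value becomes lo and we move to the simplest number in (value, hi): value + 1 if hi = +inf, otherwise the midpoint (value + hi)/2. On '-', the current value becomes hi and we move to value - 1 if lo = -inf, otherwise the midpoint (lo + value)/2.
Start at 0.
Step 1: sign = +, move right. Bounds: (0, +inf). Value = 1
Step 2: sign = +, move right. Bounds: (1, +inf). Value = 2
Step 3: sign = +, move right. Bounds: (2, +inf). Value = 3
Step 4: sign = -, move left. Bounds: (2, 3). Value = 5/2
The surreal number with sign expansion +++- is 5/2.

5/2


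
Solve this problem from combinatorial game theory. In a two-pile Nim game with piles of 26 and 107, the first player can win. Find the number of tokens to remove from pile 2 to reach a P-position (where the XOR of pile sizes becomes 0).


Piles: 26 and 107
Current XOR: 26 XOR 107 = 113 (non-zero, so this is an N-position).
To make the XOR zero, we need to find a move that balances the piles.
For pile 2 (size 107): target = 107 XOR 113 = 26
We reduce pile 2 from 107 to 26.
Tokens removed: 107 - 26 = 81
Verification: 26 XOR 26 = 0

81


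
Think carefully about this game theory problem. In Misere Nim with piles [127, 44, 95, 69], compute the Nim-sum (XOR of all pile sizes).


We need the XOR (exclusive or) of all pile sizes.
After XOR-ing pile 1 (size 127): 0 XOR 127 = 127
After XOR-ing pile 2 (size 44): 127 XOR 44 = 83
After XOR-ing pile 3 (size 95): 83 XOR 95 = 12
After XOR-ing pile 4 (size 69): 12 XOR 69 = 73
The Nim-value of this position is 73.

73


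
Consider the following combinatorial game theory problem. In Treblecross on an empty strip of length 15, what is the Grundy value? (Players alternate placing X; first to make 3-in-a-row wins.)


Treblecross: place X on empty cells; 3-in-a-row wins.
Playing within two cells of an existing X lets the opponent win at once, so sensible play treats the cells i-2..i+2 around each X as dead. The player left with no safe cell loses, so this is a normal-play take-away game on strips of safe cells.
Placing X at cell i (0-indexed) of a strip of k safe cells leaves independent strips of sizes max(0, i-2) and max(0, k-i-3). Hence G(k) = mex{ G(max(0,i-2)) XOR G(max(0,k-i-3)) : 0 <= i < k }, with G(0) = 0.
G(1): splits (0,0):0^0=0 -> mex({0}) = 1
G(2): splits (0,0):0^0=0 -> mex({0}) = 1
G(3): splits (0,0):0^0=0 -> mex({0}) = 1
G(4): splits (0,1):0^1=1 (0,0):0^0=0 -> mex({0, 1}) = 2
G(5): splits (0,2):0^1=1 (0,1):0^1=1 (0,0):0^0=0 -> mex({0, 1}) = 2
G(6) = mex({1}) = 0
G(7) = mex({0, 1, 2}) = 3
G(8) = mex({0, 1, 2}) = 3
G(9) = mex({0, 2}) = 1
G(10) = mex({0, 2, 3}) = 1
G(11) = mex({0, 3}) = 1
G(12) = mex({1, 3}) = 0
G(13) = mex({0, 1, 2, 3}) = 4
G(14) = mex({0, 1, 2}) = 3
G(15) = mex({0, 1, 2}) = 3
Therefore G(15) = 3.

3


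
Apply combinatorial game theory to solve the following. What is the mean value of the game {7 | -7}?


Game = {7 | -7}, a switch {a | b} with numbers a > b.
Its thermograph has left wall a - t and right wall b + t, which meet at t = (a - b)/2, where both equal (a + b)/2. So the mast (mean value) is at (a + b)/2.
Mean = (7 + (-7))/2 = 0/2 = 0

0


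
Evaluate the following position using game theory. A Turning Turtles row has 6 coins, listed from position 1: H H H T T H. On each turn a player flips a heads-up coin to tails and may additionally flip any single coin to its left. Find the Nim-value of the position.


Coins: H H H T T H
Key fact: a single head at position k behaves exactly like a Nim heap of size k (turning it to T and optionally flipping a coin at j < k corresponds to moving the heap from k to j, or to 0), and heads combine as a disjunctive sum (two heads at the same place would cancel, matching j XOR j = 0). So the Nim-value is the XOR of the 1-indexed positions of the heads.
Face-up positions (1-indexed): [1, 2, 3, 6]
XOR 0 with 1: 0 XOR 1 = 1
XOR 1 with 2: 1 XOR 2 = 3
XOR 3 with 3: 3 XOR 3 = 0
XOR 0 with 6: 0 XOR 6 = 6
Nim-value = 6

6


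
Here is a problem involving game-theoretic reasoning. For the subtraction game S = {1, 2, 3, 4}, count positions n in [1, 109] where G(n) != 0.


Subtraction set S = {1, 2, 3, 4}, so G(n) = n mod 5.
G(n) = 0 when n is a multiple of 5.
Multiples of 5 in [1, 109]: 21
N-positions (nonzero Grundy) = 109 - 21 = 88

88


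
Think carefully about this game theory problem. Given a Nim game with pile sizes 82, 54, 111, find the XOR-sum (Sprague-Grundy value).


We need the XOR (exclusive or) of all pile sizes.
After XOR-ing pile 1 (size 82): 0 XOR 82 = 82
After XOR-ing pile 2 (size 54): 82 XOR 54 = 100
After XOR-ing pile 3 (size 111): 100 XOR 111 = 11
The Nim-value of this position is 11.

11


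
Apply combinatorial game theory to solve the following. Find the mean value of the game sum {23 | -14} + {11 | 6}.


G1 = {23 | -14}, G2 = {11 | 6}
Each is a switch {a | b} with numbers a > b; its mean value is (a + b)/2, and mean value is additive over game sums: m(G1 + G2) = m(G1) + m(G2).
Mean of G1 = (23 + (-14))/2 = 9/2 = 9/2
Mean of G2 = (11 + (6))/2 = 17/2 = 17/2
Mean of G1 + G2 = 9/2 + 17/2 = 13

13


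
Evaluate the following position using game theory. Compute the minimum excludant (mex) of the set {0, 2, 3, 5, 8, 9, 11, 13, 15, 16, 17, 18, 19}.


Set = {0, 2, 3, 5, 8, 9, 11, 13, 15, 16, 17, 18, 19}
0 is in the set.
1 is NOT in the set. This is the mex.
mex = 1

1


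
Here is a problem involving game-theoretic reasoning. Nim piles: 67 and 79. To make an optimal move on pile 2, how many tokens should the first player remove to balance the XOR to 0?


Piles: 67 and 79
Current XOR: 67 XOR 79 = 12 (non-zero, so this is an N-position).
To make the XOR zero, we need to find a move that balances the piles.
For pile 2 (size 79): target = 79 XOR 12 = 67
We reduce pile 2 from 79 to 67.
Tokens removed: 79 - 67 = 12
Verification: 67 XOR 67 = 0

12


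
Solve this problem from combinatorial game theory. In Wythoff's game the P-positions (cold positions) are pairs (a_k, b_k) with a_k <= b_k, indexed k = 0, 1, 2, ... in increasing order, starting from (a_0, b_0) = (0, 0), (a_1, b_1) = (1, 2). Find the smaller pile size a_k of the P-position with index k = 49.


By Wythoff's theorem, a_k = floor(k * phi) and b_k = floor(k * phi^2) = a_k + k, where phi = (1 + sqrt(5))/2 is the golden ratio.
phi = (1 + sqrt(5))/2 = 1.618034
k = 49
k * phi = 49 * 1.618034 = 79.283665
a_49 = floor(k * phi) = 79

79


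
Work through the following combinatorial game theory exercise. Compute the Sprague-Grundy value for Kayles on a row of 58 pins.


Kayles: a move removes 1 or 2 adjacent pins from a contiguous row.
Removing pins from a row of k leaves two independent rows (a, b) with a + b = k - 1 (one pin) or a + b = k - 2 (two pins); an end removal gives a = 0.
By Sprague-Grundy, G(k) = mex{ G(a) XOR G(b) } over all these splits. G(0) = 0.
G(1): splits (0,0):0^0=0 -> mex({0}) = 1
G(2): splits (0,1):0^1=1 (0,0):0^0=0 -> mex({0, 1}) = 2
G(3): splits (0,2):0^2=2 (1,1):1^1=0 (0,1):0^1=1 -> mex({0, 1, 2}) = 3
G(4): splits (0,3):0^3=3 (1,2):1^2=3 (0,2):0^2=2 (1,1):1^1=0 -> mex({0, 2, 3}) = 1
G(5): splits (0,4):0^1=1 (1,3):1^3=2 (2,2):2^2=0 (0,3):0^3=3 (1,2):1^2=3 -> mex({0, 1, 2, 3}) = 4
G(6) = mex({0, 1, 2, 4}) = 3
G(7) = mex({0, 1, 3, 4, 5}) = 2
G(8) = mex({0, 2, 3, 5, 6}) = 1
G(9) = mex({0, 1, 2, 3, 6, 7}) = 4
G(10) = mex({0, 1, 3, 4, 5, 7}) = 2
G(11) = mex({0, 1, 2, 3, 4, 5}) = 6
G(12) = mex({0, 1, 2, 3, 5, 6, 7}) = 4
G(13) = mex({0, 2, 3, 4, 6, 7}) = 1
G(14) = mex({0, 1, 4, 5, 6, 7}) = 2
G(15) = mex({0, 1, 2, 3, 4, 5, 6}) = 7
G(16) = mex({0, 2, 3, 5, 6, 7}) = 1
G(17) = mex({0, 1, 2, 3, 5, 6, 7}) = 4
G(18) = mex({0, 1, 2, 4, 5, 6}) = 3
G(19) = mex({0, 1, 3, 4, 5, 7}) = 2
G(20) = mex({0, 2, 3, 4, 5, 6, 7}) = 1
G(21) = mex({0, 1, 2, 3, 5, 6, 7}) = 4
G(22) = mex({0, 1, 2, 3, 4, 5, 7}) = 6
G(23) = mex({0, 1, 2, 3, 4, 5, 6}) = 7
G(24) = mex({0, 1, 2, 3, 5, 6, 7}) = 4
G(25) = mex({0, 2, 3, 4, 6, 7}) = 1
G(26) = mex({0, 1, 3, 4, 5, 6, 7}) = 2
G(27) = mex({0, 1, 2, 3, 4, 5, 6, 7}) = 8
G(28) = mex({0, 1, 2, 3, 4, 6, 7, 8}) = 5
G(29) = mex({0, 1, 2, 3, 5, 6, 7, 8, 9}) = 4
G(30) = mex({0, 1, 2, 3, 4, 5, 6, 9, 10}) = 7
G(31) = mex({0, 1, 3, 4, 5, 7, 10, 11}) = 2
G(32) = mex({0, 2, 3, 4, 5, 6, 7, 9, 11}) = 1
G(33) = mex({0, 1, 2, 3, 4, 5, 6, 7, 9, 12}) = 8
G(34) = mex({0, 1, 2, 3, 4, 5, 7, 8, 11, 12}) = 6
G(35) = mex({0, 1, 2, 3, 4, 5, 6, 8, 9, 10, 11}) = 7
G(36) = mex({0, 1, 2, 3, 5, 6, 7, 9, 10}) = 4
G(37) = mex({0, 2, 3, 4, 6, 7, 9, 10, 11, 12}) = 1
G(38) = mex({0, 1, 3, 4, 5, 6, 7, 9, 10, 11, 12}) = 2
G(39) = mex({0, 1, 2, 4, 5, 6, 7, 9, 10, 12, 14}) = 3
G(40) = mex({0, 2, 3, 4, 6, 7, 11, 12, 14}) = 1
G(41) = mex({0, 1, 2, 3, 5, 6, 7, 9, 10, 11, 12}) = 4
G(42) = mex({0, 1, 2, 3, 4, 5, 6, 9, 10}) = 7
G(43) = mex({0, 1, 3, 4, 5, 7, 9, 10, 12, 15}) = 2
G(44) = mex({0, 2, 3, 4, 5, 6, 7, 9, 10, 12, 15}) = 1
G(45) = mex({0, 1, 2, 3, 4, 5, 6, 7, 9, 10, 12, 14}) = 8
G(46) = mex({0, 1, 3, 4, 5, 7, 8, 11, 12, 14}) = 2
G(47) = mex({0, 1, 2, 3, 4, 5, 6, 8, 9, 10, 11, 12}) = 7
G(48) = mex({0, 1, 2, 3, 5, 6, 7, 9, 10}) = 4
G(49) = mex({0, 2, 3, 4, 6, 7, 9, 10, 11, 12, 15}) = 1
G(50) = mex({0, 1, 4, 5, 6, 7, 9, 11, 12, 14, 15}) = 2
G(51) = mex({0, 1, 2, 3, 4, 5, 6, 7, 9, 12, 14, 15}) = 8
G(52) = mex({0, 2, 3, 4, 5, 6, 7, 8, 11, 12, 15}) = 1
G(53) = mex({0, 1, 2, 3, 5, 6, 7, 8, 9, 10, 11, 12}) = 4
G(54) = mex({0, 1, 2, 3, 4, 5, 6, 9, 10}) = 7
G(55) = mex({0, 1, 3, 4, 5, 7, 9, 10, 11, 12}) = 2
G(56) = mex({0, 2, 3, 4, 5, 6, 7, 9, 10, 11, 12, 13, 14}) = 1
G(57) = mex({0, 1, 2, 3, 5, 6, 7, 9, 10, 12, 13, 14, 15}) = 4
G(58) = mex({0, 1, 3, 4, 5, 7, 11, 12, 14, 15}) = 2
Therefore G(58) = 2.

2


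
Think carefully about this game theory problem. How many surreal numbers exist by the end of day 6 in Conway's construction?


Day 0: {|} = 0 is born. Count = 1.
Day n: the number of surreal numbers born by day n is 2^(n+1) - 1.
By day 0: 2^1 - 1 = 1
By day 1: 2^2 - 1 = 3
By day 2: 2^3 - 1 = 7
By day 3: 2^4 - 1 = 15
By day 4: 2^5 - 1 = 31
By day 5: 2^6 - 1 = 63
By day 6: 2^7 - 1 = 127
By day 6: 127 surreal numbers.

127


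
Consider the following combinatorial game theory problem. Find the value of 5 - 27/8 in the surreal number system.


x = 5, y = 27/8
Converting to common denominator: 8
x = 40/8, y = 27/8
x - y = 5 - 27/8 = 13/8

13/8


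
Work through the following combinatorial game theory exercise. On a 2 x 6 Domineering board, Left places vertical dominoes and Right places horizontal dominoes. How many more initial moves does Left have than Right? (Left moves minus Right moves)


Board is 2 x 6 (rows x cols).
Left (vertical) placements: (rows-1) * cols = 1 * 6 = 6
Right (horizontal) placements: rows * (cols-1) = 2 * 5 = 10
Advantage = Left - Right = 6 - 10 = -4

-4


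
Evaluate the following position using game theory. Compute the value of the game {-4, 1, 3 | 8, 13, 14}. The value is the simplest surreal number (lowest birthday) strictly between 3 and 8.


Left options: {-4, 1, 3}, max = 3
Right options: {8, 13, 14}, min = 8
All options are numbers and max(Left) < min(Right), so by the simplicity theorem the value is the simplest (earliest-born) number strictly between 3 and 8.
Integers 4 through 7 all lie strictly between 3 and 8.
Among integers, the simplest (lowest birthday = smallest |n|; 0 is born on day 0, +-n on day n) is 4.
No non-integer in the interval can be simpler: if x is a non-integer in the interval, then floor(x) or ceil(x) also lies in the interval (the interval contains an integer), and both are proper prefixes of x's sign expansion, i.e. born earlier. So the game value is 4.
Game value = 4

4


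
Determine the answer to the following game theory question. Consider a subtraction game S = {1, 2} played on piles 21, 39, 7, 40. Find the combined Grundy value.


Subtraction set: {1, 2}
For this subtraction set, G(n) = n mod 3 (period = max + 1 = 3).
Pile 1 (size 21): G(21) = 21 mod 3 = 0
Pile 2 (size 39): G(39) = 39 mod 3 = 0
Pile 3 (size 7): G(7) = 7 mod 3 = 1
Pile 4 (size 40): G(40) = 40 mod 3 = 1
Total Grundy value = XOR of all: 0 XOR 0 XOR 1 XOR 1 = 0

0


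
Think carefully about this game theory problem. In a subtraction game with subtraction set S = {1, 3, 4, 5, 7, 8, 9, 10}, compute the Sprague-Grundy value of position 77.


The subtraction set is S = {1, 3, 4, 5, 7, 8, 9, 10}.
G(k) = mex{ G(k - s) : s in S, s <= k }. We compute iteratively: G(0) = 0.
G(1) = mex({0}) = 1
G(2) = mex({1}) = 0
G(3) = mex({0}) = 1
G(4) = mex({0, 1}) = 2
G(5) = mex({0, 1, 2}) = 3
G(6) = mex({0, 1, 3}) = 2
G(7) = mex({0, 1, 2}) = 3
G(8) = mex({0, 1, 2, 3}) = 4
G(9) = mex({0, 1, 2, 3, 4}) = 5
G(10) = mex({0, 1, 2, 3, 5}) = 4
G(11) = mex({0, 1, 2, 3, 4}) = 5
G(12) = mex({0, 1, 2, 3, 4, 5}) = 6
G(13) = mex({1, 2, 3, 4, 5, 6}) = 0
G(14) = mex({0, 2, 3, 4, 5}) = 1
G(15) = mex({1, 2, 3, 4, 5, 6}) = 0
G(16) = mex({0, 2, 3, 4, 5, 6}) = 1
G(17) = mex({0, 1, 3, 4, 5, 6}) = 2
G(18) = mex({0, 1, 2, 4, 5}) = 3
G(19) = mex({0, 1, 3, 4, 5, 6}) = 2
G(20) = mex({0, 1, 2, 4, 5, 6}) = 3
G(21) = mex({0, 1, 2, 3, 5, 6}) = 4
G(22) = mex({0, 1, 2, 3, 4, 6}) = 5
Observe that G(13)..G(22) = 0, 1, 0, 1, 2, 3, 2, 3, 4, 5 repeats G(0)..G(9) = 0, 1, 0, 1, 2, 3, 2, 3, 4, 5.
For k >= max(S) = 10, G(k) is determined by the previous 10 values G(k-10)..G(k-1); a window of 10 consecutive values has recurred shifted by 13, so by induction G(k + 13) = G(k) for all k >= 0: the sequence is periodic from the start with period 13.
One period: G(0..12) = 0, 1, 0, 1, 2, 3, 2, 3, 4, 5, 4, 5, 6.
77 mod 13 = 12, so G(77) = G(12) = 6.

6


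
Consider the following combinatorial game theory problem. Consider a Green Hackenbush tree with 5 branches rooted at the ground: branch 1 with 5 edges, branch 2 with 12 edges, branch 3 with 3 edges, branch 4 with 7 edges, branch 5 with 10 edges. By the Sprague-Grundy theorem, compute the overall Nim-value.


The tree has 5 branches from the ground vertex.
In Green Hackenbush, the Nim-value of a simple path of length k is k.
Branch 1: length 5, Nim-value = 5
Branch 2: length 12, Nim-value = 12
Branch 3: length 3, Nim-value = 3
Branch 4: length 7, Nim-value = 7
Branch 5: length 10, Nim-value = 10
Total Nim-value = XOR of all branch values:
0 XOR 5 = 5
5 XOR 12 = 9
9 XOR 3 = 10
10 XOR 7 = 13
13 XOR 10 = 7
Nim-value of the tree = 7

7


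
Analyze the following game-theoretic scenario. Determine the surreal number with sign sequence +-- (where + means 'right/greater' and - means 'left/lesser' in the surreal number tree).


Sign expansion: +--
Rule: track bounds (lo, hi), initially (-inf, +inf). On '+', the current value becomes lo and we move to the simplest number in (value, hi): value + 1 if hi = +inf, otherwise the midpoint (value + hi)/2. On '-', the current value becomes hi and we move to value - 1 if lo = -inf, otherwise the midpoint (lo + value)/2.
Start at 0.
Step 1: sign = +, move right. Bounds: (0, +inf). Value = 1
Step 2: sign = -, move left. Bounds: (0, 1). Value = 1/2
Step 3: sign = -, move left. Bounds: (0, 1/2). Value = 1/4
The surreal number with sign expansion +-- is 1/4.

1/4


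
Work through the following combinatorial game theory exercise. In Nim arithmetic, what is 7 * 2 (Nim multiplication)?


Nim multiplication is bilinear over XOR: (u XOR v) * w = (u*w) XOR (v*w).
So we split each operand into its bit components and XOR the pairwise Nim products.
7 = 1 + 2 + 4 (as XOR of powers of 2).
2 = 2 (as XOR of powers of 2).
Using the standard Nim-product table on single bits:
  2*2 = 3,   2*4 = 8,   2*8 = 12,
  4*4 = 6,   4*8 = 11,  8*8 = 13,
and  1*x = x (identity), k*l = l*k (commutative).
Pairwise Nim products:
  1 * 2 = 2
  2 * 2 = 3
  4 * 2 = 8
XOR them: 2 XOR 3 XOR 8 = 9.
Result: 7 * 2 = 9 (in Nim).

9


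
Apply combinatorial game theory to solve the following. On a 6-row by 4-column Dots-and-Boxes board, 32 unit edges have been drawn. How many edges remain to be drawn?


Grid: 6 x 4 boxes, i.e. 7 rows and 5 columns of dots.
Horizontal edges: (rows + 1) * cols = 7 * 4 = 28
Vertical edges: rows * (cols + 1) = 6 * 5 = 30
Total edges: 28 + 30 = 58
Edges drawn: 32
Remaining: 58 - 32 = 26

26
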